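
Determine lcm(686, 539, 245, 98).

37730

lcm(686, 539) = 686·539/gcd = 369754/49 = 7546
lcm(7546, 245) = 7546·245/gcd = 1848770/49 = 37730
lcm(37730, 98) = 37730·98/gcd = 3697540/98 = 37730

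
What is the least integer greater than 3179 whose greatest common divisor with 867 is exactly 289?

3757

gcd(a, 867) = 289 forces 289 | a; write a = 289s. Then gcd(289s, 289·3) = 289·gcd(s, 3), so need gcd(s, 3) = 1.
289s > 3179 gives s ≥ 12. The least s ≥ 12 coprime to 3 is 13, so a = 289·13 = 3757.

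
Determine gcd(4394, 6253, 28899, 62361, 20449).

169

4394 = 2 · 13³; 6253 = 13² · 37; 28899 = 3² · 13² · 19; 62361 = 3² · 13² · 41; 20449 = 11² · 13²
gcd takes min exponent of each prime: 13² = 169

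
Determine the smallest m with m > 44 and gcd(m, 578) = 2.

46

gcd(m, 578) = 2 forces 2 | m; write m = 2s. Then gcd(2s, 2·289) = 2·gcd(s, 289), so need gcd(s, 289) = 1.
2s > 44 gives s ≥ 23. The least s ≥ 23 coprime to 289 is 23, so m = 2·23 = 46.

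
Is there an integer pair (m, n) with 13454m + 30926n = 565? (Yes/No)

No

By Bézout, 13454m + 30926n = 565 has integer solutions iff gcd(13454, 30926) | 565.
Euclid: 30926 = 2·13454 + 4018; 13454 = 3·4018 + 1400; 4018 = 2·1400 + 1218; 1400 = 1·1218 + 182; 1218 = 6·182 + 126; 182 = 1·126 + 56; 126 = 2·56 + 14; 56 = 4·14 + 0. gcd = 14; 565 mod 14 = 5. No.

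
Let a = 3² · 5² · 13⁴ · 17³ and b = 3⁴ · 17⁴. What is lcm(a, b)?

max exponent per prime: 3⁴ · 5² · 13⁴ · 17⁴ = 4830522644025

4830522644025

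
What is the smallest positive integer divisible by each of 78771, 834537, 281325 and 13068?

78771 = 3 · 7 · 11² · 31; 834537 = 3 · 11⁴ · 19; 281325 = 3 · 5² · 11² · 31; 13068 = 2² · 3³ · 11²
lcm takes max exponent of each prime: 2² · 3³ · 5² · 7 · 11⁴ · 19 · 31 = 162985076100

162985076100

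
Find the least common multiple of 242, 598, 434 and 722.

5668308646

242 = 2 · 11²; 598 = 2 · 13 · 23; 434 = 2 · 7 · 31; 722 = 2 · 19²
lcm takes max exponent of each prime: 2 · 7 · 11² · 13 · 19² · 23 · 31 = 5668308646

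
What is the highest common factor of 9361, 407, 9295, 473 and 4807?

9361 = 11 · 23 · 37; 407 = 11 · 37; 9295 = 5 · 11 · 13²; 473 = 11 · 43; 4807 = 11 · 19 · 23
gcd takes min exponent of each prime: 11 = 11

11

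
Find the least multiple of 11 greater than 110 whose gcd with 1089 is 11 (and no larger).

1089 = 11·99. Any t with gcd(t, 1089) = 11 is a multiple of 11, say 11s, with s coprime to 99.
Need s > 110/11, so s ≥ 11. First s ≥ 11 with gcd(s, 99) = 1 is s = 13. Thus t = 11·13 = 143.

143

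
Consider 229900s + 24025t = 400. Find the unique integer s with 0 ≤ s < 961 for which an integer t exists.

Euclid: 229900 = 9·24025 + 13675; 24025 = 1·13675 + 10350; 13675 = 1·10350 + 3325; 10350 = 3·3325 + 375; 3325 = 8·375 + 325; 375 = 1·325 + 50; 325 = 6·50 + 25; 50 = 2·25 + 0 → gcd = 25; 400 = 25·16.
Back-substitution yields 229900·(448) + 24025·(-4287) = 25, so one solution is s = 448·16 = 7168, t = -4287·16 = -68592.
Solutions in s differ by 24025/25 = 961; the one in [0, 961) is 7168 mod 961 = 441.

441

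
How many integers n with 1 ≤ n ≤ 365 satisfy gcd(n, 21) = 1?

Prime factors of 21: 3, 7. Count integers ≤ 365 divisible by none of them.
By inclusion–exclusion: 365 − ⌊365/3⌋ − ⌊365/7⌋ + ⌊365/21⌋ = 209.

209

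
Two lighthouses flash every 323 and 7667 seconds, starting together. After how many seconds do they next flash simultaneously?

gcd first: 7667 = 23·323 + 238; 323 = 1·238 + 85; 238 = 2·85 + 68; 85 = 1·68 + 17; 68 = 4·17 + 0 → gcd = 17
lcm = 323·7667/gcd = 2476441/17 = 145673

145673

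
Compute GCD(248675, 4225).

25

Euclid: 248675 = 58·4225 + 3625; 4225 = 1·3625 + 600; 3625 = 6·600 + 25; 600 = 24·25 + 0. Last nonzero remainder: 25.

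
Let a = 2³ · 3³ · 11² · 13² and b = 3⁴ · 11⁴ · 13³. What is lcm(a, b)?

20843747496

max exponent per prime: 2³ · 3⁴ · 11⁴ · 13³ = 20843747496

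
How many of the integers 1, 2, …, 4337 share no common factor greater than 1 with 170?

1633

170 = 2·5·17. Inclusion–exclusion on these primes:
4337 − ⌊4337/2⌋ − ⌊4337/5⌋ − ⌊4337/17⌋ + ⌊4337/10⌋ + ⌊4337/34⌋ + ⌊4337/85⌋ − ⌊4337/170⌋ = 1633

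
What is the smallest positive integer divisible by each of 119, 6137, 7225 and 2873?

3085530175

119 = 7 · 17; 6137 = 17 · 19²; 7225 = 5² · 17²; 2873 = 13² · 17
lcm takes max exponent of each prime: 5² · 7 · 13² · 17² · 19² = 3085530175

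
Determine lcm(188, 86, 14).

lcm(188, 86) = 188·86/gcd = 16168/2 = 8084
lcm(8084, 14) = 8084·14/gcd = 113176/2 = 56588

56588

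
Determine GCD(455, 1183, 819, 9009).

455 = 5 · 7 · 13; 1183 = 7 · 13²; 819 = 3² · 7 · 13; 9009 = 3² · 7 · 11 · 13
gcd takes min exponent of each prime: 7 · 13 = 91

91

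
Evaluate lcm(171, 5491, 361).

938961

171 = 3² · 19; 5491 = 17² · 19; 361 = 19²
lcm takes max exponent of each prime: 3² · 17² · 19² = 938961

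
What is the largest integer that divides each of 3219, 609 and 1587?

3

3219 = 3 · 29 · 37; 609 = 3 · 7 · 29; 1587 = 3 · 23²
gcd takes min exponent of each prime: 3 = 3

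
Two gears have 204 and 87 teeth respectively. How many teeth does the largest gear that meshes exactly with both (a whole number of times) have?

3

Euclid: 204 = 2·87 + 30; 87 = 2·30 + 27; 30 = 1·27 + 3; 27 = 9·3 + 0. Last nonzero remainder: 3.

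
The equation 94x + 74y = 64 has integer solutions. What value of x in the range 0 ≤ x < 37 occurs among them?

Reduce mod 74: 94x ≡ 64 (mod 74). With g = gcd(94, 74) = 2 dividing 64, divide through: 47x ≡ 32 (mod 37).
Since gcd(47, 37) = 1, x ≡ 32·(47)⁻¹ ≡ 18 (mod 37). Smallest non-negative: 18.

18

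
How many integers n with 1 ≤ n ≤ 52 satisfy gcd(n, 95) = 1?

Prime factors of 95: 5, 19. Count integers ≤ 52 divisible by none of them.
By inclusion–exclusion: 52 − ⌊52/5⌋ − ⌊52/19⌋ + ⌊52/95⌋ = 40.

40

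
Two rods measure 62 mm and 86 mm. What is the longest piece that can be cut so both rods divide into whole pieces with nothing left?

2

62 = 2 · 31
86 = 2 · 43
Common: 2 = 2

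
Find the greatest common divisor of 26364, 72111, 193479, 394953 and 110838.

26364 = 2² · 3 · 13³; 72111 = 3 · 13 · 43²; 193479 = 3 · 11² · 13 · 41; 394953 = 3 · 13² · 19 · 41; 110838 = 2 · 3 · 7² · 13 · 29
gcd takes min exponent of each prime: 3 · 13 = 39

39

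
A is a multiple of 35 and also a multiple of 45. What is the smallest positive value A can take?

315

35 = 5 · 7; 45 = 3² · 5
max exponents: 3² · 5 · 7 = 315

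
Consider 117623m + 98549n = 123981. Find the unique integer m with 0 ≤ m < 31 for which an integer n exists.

22

Reduce mod 98549: 117623m ≡ 123981 (mod 98549). With g = gcd(117623, 98549) = 3179 dividing 123981, divide through: 37m ≡ 39 (mod 31).
Since gcd(37, 31) = 1, m ≡ 39·(37)⁻¹ ≡ 22 (mod 31). Smallest non-negative: 22.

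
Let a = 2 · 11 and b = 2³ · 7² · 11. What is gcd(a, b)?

min exponent per shared prime: 2 · 11 = 22

22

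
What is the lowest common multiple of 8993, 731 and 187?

4253689

8993 = 17 · 23²; 731 = 17 · 43; 187 = 11 · 17
lcm takes max exponent of each prime: 11 · 17 · 23² · 43 = 4253689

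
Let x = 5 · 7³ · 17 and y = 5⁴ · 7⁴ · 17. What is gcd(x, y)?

min exponent per shared prime: 5 · 7³ · 17 = 29155

29155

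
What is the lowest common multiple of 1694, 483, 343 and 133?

lcm(1694, 483) = 1694·483/gcd = 818202/7 = 116886
lcm(116886, 343) = 116886·343/gcd = 40091898/7 = 5727414
lcm(5727414, 133) = 5727414·133/gcd = 761746062/7 = 108820866

108820866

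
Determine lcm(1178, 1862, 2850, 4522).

73595550

lcm(1178, 1862) = 1178·1862/gcd = 2193436/38 = 57722
lcm(57722, 2850) = 57722·2850/gcd = 164507700/38 = 4329150
lcm(4329150, 4522) = 4329150·4522/gcd = 19576416300/266 = 73595550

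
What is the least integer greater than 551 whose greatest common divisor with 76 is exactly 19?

gcd(x, 76) = 19 forces 19 | x; write x = 19s. Then gcd(19s, 19·4) = 19·gcd(s, 4), so need gcd(s, 4) = 1.
19s > 551 gives s ≥ 30. The least s ≥ 30 coprime to 4 is 31, so x = 19·31 = 589.

589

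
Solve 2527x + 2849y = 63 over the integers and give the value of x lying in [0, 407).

221

gcd(2527, 2849) = 7 (Euclid: 2849 = 1·2527 + 322; 2527 = 7·322 + 273; 322 = 1·273 + 49; 273 = 5·49 + 28; 49 = 1·28 + 21; 28 = 1·21 + 7; 21 = 3·7 + 0), and 7 | 63.
Extended Euclid: 2527·(115) + 2849·(-102) = 7. Scale by 9: x₀ = 1035.
General solution x = x₀ + 407t; reducing mod 407 gives x = 221 (and y = -196).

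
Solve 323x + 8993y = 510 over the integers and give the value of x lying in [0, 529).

Euclid: 8993 = 27·323 + 272; 323 = 1·272 + 51; 272 = 5·51 + 17; 51 = 3·17 + 0 → gcd = 17; 510 = 17·30.
Back-substitution yields 323·(-167) + 8993·(6) = 17, so one solution is x = -167·30 = -5010, y = 6·30 = 180.
Solutions in x differ by 8993/17 = 529; the one in [0, 529) is -5010 mod 529 = 280.

280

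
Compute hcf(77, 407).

77 = 7 · 11
407 = 11 · 37
Common: 11 = 11

11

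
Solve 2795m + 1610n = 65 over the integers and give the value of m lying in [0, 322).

gcd(2795, 1610) = 5 (Euclid: 2795 = 1·1610 + 1185; 1610 = 1·1185 + 425; 1185 = 2·425 + 335; 425 = 1·335 + 90; 335 = 3·90 + 65; 90 = 1·65 + 25; 65 = 2·25 + 15; 25 = 1·15 + 10; 15 = 1·10 + 5; 10 = 2·5 + 0), and 5 | 65.
Extended Euclid: 2795·(125) + 1610·(-217) = 5. Scale by 13: m₀ = 1625.
General solution m = m₀ + 322t; reducing mod 322 gives m = 15 (and n = -26).

15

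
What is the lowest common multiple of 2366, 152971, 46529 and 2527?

2366 = 2 · 7 · 13²; 152971 = 7 · 13 · 41²; 46529 = 7 · 17² · 23; 2527 = 7 · 19²
lcm takes max exponent of each prime: 2 · 7 · 13² · 17² · 19² · 23 · 41² = 9543668252482

9543668252482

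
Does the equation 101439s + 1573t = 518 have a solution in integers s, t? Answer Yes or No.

By Bézout, 101439s + 1573t = 518 has integer solutions iff gcd(101439, 1573) | 518.
Euclid: 101439 = 64·1573 + 767; 1573 = 2·767 + 39; 767 = 19·39 + 26; 39 = 1·26 + 13; 26 = 2·13 + 0. gcd = 13; 518 mod 13 = 11. No.

No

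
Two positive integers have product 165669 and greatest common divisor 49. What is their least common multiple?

3381

gcd·lcm = product, so lcm = 165669/49 = 3381.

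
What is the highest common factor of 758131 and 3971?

11

Euclid: 758131 = 190·3971 + 3641; 3971 = 1·3641 + 330; 3641 = 11·330 + 11; 330 = 30·11 + 0. Last nonzero remainder: 11.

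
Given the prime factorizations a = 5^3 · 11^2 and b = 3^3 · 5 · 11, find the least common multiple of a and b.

max exponent per prime: 3^3 · 5^3 · 11^2 = 408375

408375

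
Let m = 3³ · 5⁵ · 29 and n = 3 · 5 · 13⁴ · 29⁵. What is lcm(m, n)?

49428471930946875

max exponent per prime: 3³ · 5⁵ · 13⁴ · 29⁵ = 49428471930946875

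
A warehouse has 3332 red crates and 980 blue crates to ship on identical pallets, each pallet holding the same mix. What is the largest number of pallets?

196

3332 = 2² · 7² · 17
980 = 2² · 5 · 7²
Common: 2² · 7² = 196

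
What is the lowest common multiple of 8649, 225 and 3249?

8649 = 3² · 31²; 225 = 3² · 5²; 3249 = 3² · 19²
lcm takes max exponent of each prime: 3² · 5² · 19² · 31² = 78057225

78057225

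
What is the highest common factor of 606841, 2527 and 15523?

361

gcd(606841, 2527): 606841 = 240·2527 + 361; 2527 = 7·361 + 0 → 361
gcd(361, 15523): 15523 = 43·361 + 0 → 361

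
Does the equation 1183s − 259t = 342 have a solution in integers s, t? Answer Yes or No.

gcd(1183, 259): 1183 = 4·259 + 147; 259 = 1·147 + 112; 147 = 1·112 + 35; 112 = 3·35 + 7; 35 = 5·7 + 0 → 7
7 does not divide 342, so a solution does not exist.

No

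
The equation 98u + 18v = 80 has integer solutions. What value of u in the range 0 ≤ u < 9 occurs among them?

gcd(98, 18) = 2 (Euclid: 98 = 5·18 + 8; 18 = 2·8 + 2; 8 = 4·2 + 0), and 2 | 80.
Extended Euclid: 98·(-2) + 18·(11) = 2. Scale by 40: u₀ = -80.
General solution u = u₀ + 9t; reducing mod 9 gives u = 1 (and v = -1).

1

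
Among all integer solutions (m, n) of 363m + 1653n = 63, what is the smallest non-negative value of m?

gcd(363, 1653) = 3 (Euclid: 1653 = 4·363 + 201; 363 = 1·201 + 162; 201 = 1·162 + 39; 162 = 4·39 + 6; 39 = 6·6 + 3; 6 = 2·3 + 0), and 3 | 63.
Extended Euclid: 363·(-255) + 1653·(56) = 3. Scale by 21: m₀ = -5355.
General solution m = m₀ + 551t; reducing mod 551 gives m = 155 (and n = -34).

155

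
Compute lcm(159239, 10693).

159239 = 17² · 19 · 29; 10693 = 17² · 37
max exponents: 17² · 19 · 29 · 37 = 5891843

5891843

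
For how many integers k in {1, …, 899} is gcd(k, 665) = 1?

584

665 = 5·7·19. Inclusion–exclusion on these primes:
899 − ⌊899/5⌋ − ⌊899/7⌋ − ⌊899/19⌋ + ⌊899/35⌋ + ⌊899/95⌋ + ⌊899/133⌋ − ⌊899/665⌋ = 584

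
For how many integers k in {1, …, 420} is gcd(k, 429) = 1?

234

429 = 3·11·13. Inclusion–exclusion on these primes:
420 − ⌊420/3⌋ − ⌊420/11⌋ − ⌊420/13⌋ + ⌊420/33⌋ + ⌊420/39⌋ + ⌊420/143⌋ − ⌊420/429⌋ = 234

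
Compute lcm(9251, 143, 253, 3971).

998543689

9251 = 11 · 29²; 143 = 11 · 13; 253 = 11 · 23; 3971 = 11 · 19²
lcm takes max exponent of each prime: 11 · 13 · 19² · 23 · 29² = 998543689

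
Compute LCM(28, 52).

364

gcd first: 52 = 1·28 + 24; 28 = 1·24 + 4; 24 = 6·4 + 0 → gcd = 4
lcm = 28·52/gcd = 1456/4 = 364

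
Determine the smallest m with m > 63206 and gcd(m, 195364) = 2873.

195364 = 2873·68. Any m with gcd(m, 195364) = 2873 is a multiple of 2873, say 2873s, with s coprime to 68.
Need s > 63206/2873, so s ≥ 23. First s ≥ 23 with gcd(s, 68) = 1 is s = 23. Thus m = 2873·23 = 66079.

66079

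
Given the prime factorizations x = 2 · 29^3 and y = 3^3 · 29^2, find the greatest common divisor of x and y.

min exponent per shared prime: 29^2 = 841

841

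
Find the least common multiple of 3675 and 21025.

gcd first: 21025 = 5·3675 + 2650; 3675 = 1·2650 + 1025; 2650 = 2·1025 + 600; 1025 = 1·600 + 425; 600 = 1·425 + 175; 425 = 2·175 + 75; 175 = 2·75 + 25; 75 = 3·25 + 0 → gcd = 25
lcm = 3675·21025/gcd = 77266875/25 = 3090675

3090675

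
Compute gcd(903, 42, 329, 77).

7

gcd(903, 42): 903 = 21·42 + 21; 42 = 2·21 + 0 → 21
gcd(21, 329): 329 = 15·21 + 14; 21 = 1·14 + 7; 14 = 2·7 + 0 → 7
gcd(7, 77): 77 = 11·7 + 0 → 7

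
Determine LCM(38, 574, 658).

512582

38 = 2 · 19; 574 = 2 · 7 · 41; 658 = 2 · 7 · 47
lcm takes max exponent of each prime: 2 · 7 · 19 · 41 · 47 = 512582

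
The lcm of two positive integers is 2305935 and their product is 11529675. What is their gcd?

From gcd × lcm = uv: gcd = 11529675 / 2305935 = 5.

5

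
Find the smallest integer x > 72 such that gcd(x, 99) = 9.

81

99 = 9·11. Any x with gcd(x, 99) = 9 is a multiple of 9, say 9s, with s coprime to 11.
Need s > 72/9, so s ≥ 9. First s ≥ 9 with gcd(s, 11) = 1 is s = 9. Thus x = 9·9 = 81.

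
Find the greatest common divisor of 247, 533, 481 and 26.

13

gcd(247, 533): 533 = 2·247 + 39; 247 = 6·39 + 13; 39 = 3·13 + 0 → 13
gcd(13, 481): 481 = 37·13 + 0 → 13
gcd(13, 26): 26 = 2·13 + 0 → 13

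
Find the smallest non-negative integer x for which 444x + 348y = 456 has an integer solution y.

12

Euclid: 444 = 1·348 + 96; 348 = 3·96 + 60; 96 = 1·60 + 36; 60 = 1·36 + 24; 36 = 1·24 + 12; 24 = 2·12 + 0 → gcd = 12; 456 = 12·38.
Back-substitution yields 444·(11) + 348·(-14) = 12, so one solution is x = 11·38 = 418, y = -14·38 = -532.
Solutions in x differ by 348/12 = 29; the one in [0, 29) is 418 mod 29 = 12.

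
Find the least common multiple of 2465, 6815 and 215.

2465 = 5 · 17 · 29; 6815 = 5 · 29 · 47; 215 = 5 · 43
lcm takes max exponent of each prime: 5 · 17 · 29 · 43 · 47 = 4981765

4981765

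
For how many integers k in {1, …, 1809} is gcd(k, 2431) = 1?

1429

Prime factors of 2431: 11, 13, 17. Count integers ≤ 1809 divisible by none of them.
By inclusion–exclusion: 1809 − ⌊1809/11⌋ − ⌊1809/13⌋ − ⌊1809/17⌋ + ⌊1809/143⌋ + ⌊1809/187⌋ + ⌊1809/221⌋ − ⌊1809/2431⌋ = 1429.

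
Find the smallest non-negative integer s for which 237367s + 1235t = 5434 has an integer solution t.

Reduce mod 1235: 237367s ≡ 5434 (mod 1235). With g = gcd(237367, 1235) = 247 dividing 5434, divide through: 961s ≡ 22 (mod 5).
Since gcd(961, 5) = 1, s ≡ 22·(961)⁻¹ ≡ 2 (mod 5). Smallest non-negative: 2.

2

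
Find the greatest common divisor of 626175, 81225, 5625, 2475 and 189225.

626175 = 3² · 5² · 11² · 23; 81225 = 3² · 5² · 19²; 5625 = 3² · 5⁴; 2475 = 3² · 5² · 11; 189225 = 3² · 5² · 29²
gcd takes min exponent of each prime: 3² · 5² = 225

225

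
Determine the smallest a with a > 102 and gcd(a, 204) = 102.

204 = 102·2. Any a with gcd(a, 204) = 102 is a multiple of 102, say 102s, with s coprime to 2.
Need s > 102/102, so s ≥ 2. First s ≥ 2 with gcd(s, 2) = 1 is s = 3. Thus a = 102·3 = 306.

306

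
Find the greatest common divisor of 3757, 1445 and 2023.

gcd(3757, 1445): 3757 = 2·1445 + 867; 1445 = 1·867 + 578; 867 = 1·578 + 289; 578 = 2·289 + 0 → 289
gcd(289, 2023): 2023 = 7·289 + 0 → 289

289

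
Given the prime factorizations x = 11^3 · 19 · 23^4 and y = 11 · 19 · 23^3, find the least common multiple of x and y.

max exponent per prime: 11^3 · 19 · 23^4 = 7076899049

7076899049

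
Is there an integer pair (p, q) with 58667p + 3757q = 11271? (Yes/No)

Yes

gcd(58667, 3757): 58667 = 15·3757 + 2312; 3757 = 1·2312 + 1445; 2312 = 1·1445 + 867; 1445 = 1·867 + 578; 867 = 1·578 + 289; 578 = 2·289 + 0 → 289
289 divides 11271, so a solution exists.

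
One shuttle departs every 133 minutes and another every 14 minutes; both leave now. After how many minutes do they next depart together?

266

133 = 7 · 19; 14 = 2 · 7
max exponents: 2 · 7 · 19 = 266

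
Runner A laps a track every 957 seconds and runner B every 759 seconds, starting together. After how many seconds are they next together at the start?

957 = 3 · 11 · 29; 759 = 3 · 11 · 23
max exponents: 3 · 11 · 23 · 29 = 22011

22011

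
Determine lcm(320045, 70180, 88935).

5457407340

lcm(320045, 70180) = 320045·70180/gcd = 22460758100/605 = 37125220
lcm(37125220, 88935) = 37125220·88935/gcd = 3301731440700/605 = 5457407340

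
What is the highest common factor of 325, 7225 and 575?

gcd(325, 7225): 7225 = 22·325 + 75; 325 = 4·75 + 25; 75 = 3·25 + 0 → 25
gcd(25, 575): 575 = 23·25 + 0 → 25

25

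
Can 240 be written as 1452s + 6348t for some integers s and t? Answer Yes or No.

Yes

By Bézout, 1452s + 6348t = 240 has integer solutions iff gcd(1452, 6348) | 240.
Euclid: 6348 = 4·1452 + 540; 1452 = 2·540 + 372; 540 = 1·372 + 168; 372 = 2·168 + 36; 168 = 4·36 + 24; 36 = 1·24 + 12; 24 = 2·12 + 0. gcd = 12; 240 mod 12 = 0. Yes.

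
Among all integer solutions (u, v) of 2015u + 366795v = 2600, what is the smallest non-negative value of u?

4006

gcd(2015, 366795) = 65 (Euclid: 366795 = 182·2015 + 65; 2015 = 31·65 + 0), and 65 | 2600.
Extended Euclid: 2015·(-182) + 366795·(1) = 65. Scale by 40: u₀ = -7280.
General solution u = u₀ + 5643t; reducing mod 5643 gives u = 4006 (and v = -22).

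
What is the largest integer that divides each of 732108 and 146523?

732108 = 2² · 3 · 13² · 19²
146523 = 3 · 13² · 17²
Common: 3 · 13² = 507

507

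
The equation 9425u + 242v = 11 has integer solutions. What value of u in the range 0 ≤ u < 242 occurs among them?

Euclid: 9425 = 38·242 + 229; 242 = 1·229 + 13; 229 = 17·13 + 8; 13 = 1·8 + 5; 8 = 1·5 + 3; 5 = 1·3 + 2; 3 = 1·2 + 1; 2 = 2·1 + 0 → gcd = 1; 11 = 1·11.
Back-substitution yields 9425·(93) + 242·(-3622) = 1, so one solution is u = 93·11 = 1023, v = -3622·11 = -39842.
Solutions in u differ by 242/1 = 242; the one in [0, 242) is 1023 mod 242 = 55.

55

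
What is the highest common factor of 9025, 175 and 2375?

gcd(9025, 175): 9025 = 51·175 + 100; 175 = 1·100 + 75; 100 = 1·75 + 25; 75 = 3·25 + 0 → 25
gcd(25, 2375): 2375 = 95·25 + 0 → 25

25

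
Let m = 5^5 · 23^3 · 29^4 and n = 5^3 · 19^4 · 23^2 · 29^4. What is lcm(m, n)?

3504611850420521875

max exponent per prime: 5^5 · 19^4 · 23^3 · 29^4 = 3504611850420521875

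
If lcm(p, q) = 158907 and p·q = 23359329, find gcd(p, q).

gcd·lcm = product, so gcd = 23359329/158907 = 147.

147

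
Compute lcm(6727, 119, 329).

5374873

6727 = 7 · 31²; 119 = 7 · 17; 329 = 7 · 47
lcm takes max exponent of each prime: 7 · 17 · 31² · 47 = 5374873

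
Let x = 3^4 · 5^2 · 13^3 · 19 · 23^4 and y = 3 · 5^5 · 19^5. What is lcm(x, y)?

385340313447596446875

max exponent per prime: 3^4 · 5^5 · 13^3 · 19^5 · 23^4 = 385340313447596446875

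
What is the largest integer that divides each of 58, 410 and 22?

gcd(58, 410): 410 = 7·58 + 4; 58 = 14·4 + 2; 4 = 2·2 + 0 → 2
gcd(2, 22): 22 = 11·2 + 0 → 2

2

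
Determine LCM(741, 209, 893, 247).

741 = 3 · 13 · 19; 209 = 11 · 19; 893 = 19 · 47; 247 = 13 · 19
lcm takes max exponent of each prime: 3 · 11 · 13 · 19 · 47 = 383097

383097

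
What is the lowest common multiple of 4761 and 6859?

4761 = 3² · 23²; 6859 = 19³
max exponents: 3² · 19³ · 23² = 32655699

32655699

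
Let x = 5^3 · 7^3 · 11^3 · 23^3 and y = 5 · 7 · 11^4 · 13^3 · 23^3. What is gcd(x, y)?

min exponent per shared prime: 5 · 7 · 11^3 · 23^3 = 566799695

566799695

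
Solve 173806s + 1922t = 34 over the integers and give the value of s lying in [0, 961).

135

gcd(173806, 1922) = 2 (Euclid: 173806 = 90·1922 + 826; 1922 = 2·826 + 270; 826 = 3·270 + 16; 270 = 16·16 + 14; 16 = 1·14 + 2; 14 = 7·2 + 0), and 2 | 34.
Extended Euclid: 173806·(121) + 1922·(-10942) = 2. Scale by 17: s₀ = 2057.
General solution s = s₀ + 961k; reducing mod 961 gives s = 135 (and t = -12208).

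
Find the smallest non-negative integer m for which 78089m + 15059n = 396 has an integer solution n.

496

Euclid: 78089 = 5·15059 + 2794; 15059 = 5·2794 + 1089; 2794 = 2·1089 + 616; 1089 = 1·616 + 473; 616 = 1·473 + 143; 473 = 3·143 + 44; 143 = 3·44 + 11; 44 = 4·11 + 0 → gcd = 11; 396 = 11·36.
Back-substitution yields 78089·(318) + 15059·(-1649) = 11, so one solution is m = 318·36 = 11448, n = -1649·36 = -59364.
Solutions in m differ by 15059/11 = 1369; the one in [0, 1369) is 11448 mod 1369 = 496.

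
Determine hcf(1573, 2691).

1573 = 11² · 13
2691 = 3² · 13 · 23
Common: 13 = 13

13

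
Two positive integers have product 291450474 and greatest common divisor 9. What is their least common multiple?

Since gcd(u,v)·lcm(u,v) = uv, lcm = 291450474/9 = 32383386.

32383386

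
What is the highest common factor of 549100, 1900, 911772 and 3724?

76

gcd(549100, 1900): 549100 = 289·1900 + 0 → 1900
gcd(1900, 911772): 911772 = 479·1900 + 1672; 1900 = 1·1672 + 228; 1672 = 7·228 + 76; 228 = 3·76 + 0 → 76
gcd(76, 3724): 3724 = 49·76 + 0 → 76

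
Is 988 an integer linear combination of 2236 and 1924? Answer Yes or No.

By Bézout, 2236x − 1924y = 988 has integer solutions iff gcd(2236, 1924) | 988.
Euclid: 2236 = 1·1924 + 312; 1924 = 6·312 + 52; 312 = 6·52 + 0. gcd = 52; 988 mod 52 = 0. Yes.

Yes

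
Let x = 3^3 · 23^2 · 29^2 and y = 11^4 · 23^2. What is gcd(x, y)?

529

min exponent per shared prime: 23^2 = 529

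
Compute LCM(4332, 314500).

340603500

gcd first: 314500 = 72·4332 + 2596; 4332 = 1·2596 + 1736; 2596 = 1·1736 + 860; 1736 = 2·860 + 16; 860 = 53·16 + 12; 16 = 1·12 + 4; 12 = 3·4 + 0 → gcd = 4
lcm = 4332·314500/gcd = 1362414000/4 = 340603500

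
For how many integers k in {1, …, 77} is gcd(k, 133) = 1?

62

Prime factors of 133: 7, 19. Count integers ≤ 77 divisible by none of them.
By inclusion–exclusion: 77 − ⌊77/7⌋ − ⌊77/19⌋ + ⌊77/133⌋ = 62.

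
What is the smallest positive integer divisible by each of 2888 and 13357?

gcd first: 13357 = 4·2888 + 1805; 2888 = 1·1805 + 1083; 1805 = 1·1083 + 722; 1083 = 1·722 + 361; 722 = 2·361 + 0 → gcd = 361
lcm = 2888·13357/gcd = 38575016/361 = 106856

106856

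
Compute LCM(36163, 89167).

3224546221

36163 = 29² · 43; 89167 = 13 · 19³
max exponents: 13 · 19³ · 29² · 43 = 3224546221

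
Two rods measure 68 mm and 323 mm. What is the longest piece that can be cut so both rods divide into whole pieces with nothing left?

17

68 = 2² · 17
323 = 17 · 19
Common: 17 = 17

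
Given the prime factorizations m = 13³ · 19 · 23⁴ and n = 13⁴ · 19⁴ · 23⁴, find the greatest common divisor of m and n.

min exponent per shared prime: 13³ · 19 · 23⁴ = 11681402863

11681402863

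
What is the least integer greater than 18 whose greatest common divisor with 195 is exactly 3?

195 = 3·65. Any a with gcd(a, 195) = 3 is a multiple of 3, say 3s, with s coprime to 65.
Need s > 18/3, so s ≥ 7. First s ≥ 7 with gcd(s, 65) = 1 is s = 7. Thus a = 3·7 = 21.

21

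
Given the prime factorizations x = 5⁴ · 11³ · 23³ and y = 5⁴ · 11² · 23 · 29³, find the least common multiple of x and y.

max exponent per prime: 5⁴ · 11³ · 23³ · 29³ = 246851388595625

246851388595625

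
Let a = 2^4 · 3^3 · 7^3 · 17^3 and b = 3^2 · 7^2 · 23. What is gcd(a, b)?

min exponent per shared prime: 3^2 · 7^2 = 441

441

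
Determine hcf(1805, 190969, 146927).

gcd(1805, 190969): 190969 = 105·1805 + 1444; 1805 = 1·1444 + 361; 1444 = 4·361 + 0 → 361
gcd(361, 146927): 146927 = 407·361 + 0 → 361

361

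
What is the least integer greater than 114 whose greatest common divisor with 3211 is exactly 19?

3211 = 19·169. Any x with gcd(x, 3211) = 19 is a multiple of 19, say 19s, with s coprime to 169.
Need s > 114/19, so s ≥ 7. First s ≥ 7 with gcd(s, 169) = 1 is s = 7. Thus x = 19·7 = 133.

133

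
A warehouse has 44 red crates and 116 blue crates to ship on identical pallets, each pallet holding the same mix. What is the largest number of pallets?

Euclid: 116 = 2·44 + 28; 44 = 1·28 + 16; 28 = 1·16 + 12; 16 = 1·12 + 4; 12 = 3·4 + 0. Last nonzero remainder: 4.

4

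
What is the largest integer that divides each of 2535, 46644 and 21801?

2535 = 3 · 5 · 13²; 46644 = 2² · 3 · 13² · 23; 21801 = 3 · 13² · 43
gcd takes min exponent of each prime: 3 · 13² = 507

507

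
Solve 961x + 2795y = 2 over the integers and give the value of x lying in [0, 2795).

gcd(961, 2795) = 1 (Euclid: 2795 = 2·961 + 873; 961 = 1·873 + 88; 873 = 9·88 + 81; 88 = 1·81 + 7; 81 = 11·7 + 4; 7 = 1·4 + 3; 4 = 1·3 + 1; 3 = 3·1 + 0), and 1 | 2.
Extended Euclid: 961·(-794) + 2795·(273) = 1. Scale by 2: x₀ = -1588.
General solution x = x₀ + 2795t; reducing mod 2795 gives x = 1207 (and y = -415).

1207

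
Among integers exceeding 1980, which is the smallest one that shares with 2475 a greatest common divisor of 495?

gcd(m, 2475) = 495 forces 495 | m; write m = 495s. Then gcd(495s, 495·5) = 495·gcd(s, 5), so need gcd(s, 5) = 1.
495s > 1980 gives s ≥ 5. The least s ≥ 5 coprime to 5 is 6, so m = 495·6 = 2970.

2970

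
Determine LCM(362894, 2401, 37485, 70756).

lcm(362894, 2401) = 362894·2401/gcd = 871308494/343 = 2540258
lcm(2540258, 37485) = 2540258·37485/gcd = 95221571130/49 = 1943297370
lcm(1943297370, 70756) = 1943297370·70756/gcd = 137499948711720/98 = 1403060701140

1403060701140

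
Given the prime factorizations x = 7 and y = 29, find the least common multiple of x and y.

max exponent per prime: 7 · 29 = 203

203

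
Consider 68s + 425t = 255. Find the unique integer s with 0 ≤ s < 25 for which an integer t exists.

gcd(68, 425) = 17 (Euclid: 425 = 6·68 + 17; 68 = 4·17 + 0), and 17 | 255.
Extended Euclid: 68·(-6) + 425·(1) = 17. Scale by 15: s₀ = -90.
General solution s = s₀ + 25k; reducing mod 25 gives s = 10 (and t = -1).

10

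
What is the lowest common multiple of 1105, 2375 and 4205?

441419875

lcm(1105, 2375) = 1105·2375/gcd = 2624375/5 = 524875
lcm(524875, 4205) = 524875·4205/gcd = 2207099375/5 = 441419875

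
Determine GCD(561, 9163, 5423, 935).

187

gcd(561, 9163): 9163 = 16·561 + 187; 561 = 3·187 + 0 → 187
gcd(187, 5423): 5423 = 29·187 + 0 → 187
gcd(187, 935): 935 = 5·187 + 0 → 187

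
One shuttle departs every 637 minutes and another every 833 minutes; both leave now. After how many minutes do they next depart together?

gcd first: 833 = 1·637 + 196; 637 = 3·196 + 49; 196 = 4·49 + 0 → gcd = 49
lcm = 637·833/gcd = 530621/49 = 10829

10829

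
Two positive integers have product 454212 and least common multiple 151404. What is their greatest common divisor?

3

gcd·lcm = product, so gcd = 454212/151404 = 3.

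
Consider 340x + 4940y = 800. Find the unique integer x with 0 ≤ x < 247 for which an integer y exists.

75

Euclid: 4940 = 14·340 + 180; 340 = 1·180 + 160; 180 = 1·160 + 20; 160 = 8·20 + 0 → gcd = 20; 800 = 20·40.
Back-substitution yields 340·(-29) + 4940·(2) = 20, so one solution is x = -29·40 = -1160, y = 2·40 = 80.
Solutions in x differ by 4940/20 = 247; the one in [0, 247) is -1160 mod 247 = 75.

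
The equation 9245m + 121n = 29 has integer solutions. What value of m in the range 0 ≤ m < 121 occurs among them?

Euclid: 9245 = 76·121 + 49; 121 = 2·49 + 23; 49 = 2·23 + 3; 23 = 7·3 + 2; 3 = 1·2 + 1; 2 = 2·1 + 0 → gcd = 1; 29 = 1·29.
Back-substitution yields 9245·(42) + 121·(-3209) = 1, so one solution is m = 42·29 = 1218, n = -3209·29 = -93061.
Solutions in m differ by 121/1 = 121; the one in [0, 121) is 1218 mod 121 = 8.

8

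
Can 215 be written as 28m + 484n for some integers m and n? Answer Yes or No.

No

gcd(28, 484): 484 = 17·28 + 8; 28 = 3·8 + 4; 8 = 2·4 + 0 → 4
4 does not divide 215, so a solution does not exist.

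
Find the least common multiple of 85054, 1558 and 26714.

46578717398

85054 = 2 · 23 · 43²; 1558 = 2 · 19 · 41; 26714 = 2 · 19² · 37
lcm takes max exponent of each prime: 2 · 19² · 23 · 37 · 41 · 43² = 46578717398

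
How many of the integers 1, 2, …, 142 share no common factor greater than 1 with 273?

273 = 3·7·13. Inclusion–exclusion on these primes:
142 − ⌊142/3⌋ − ⌊142/7⌋ − ⌊142/13⌋ + ⌊142/21⌋ + ⌊142/39⌋ + ⌊142/91⌋ − ⌊142/273⌋ = 75

75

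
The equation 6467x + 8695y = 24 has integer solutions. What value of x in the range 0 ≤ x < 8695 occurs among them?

Euclid: 8695 = 1·6467 + 2228; 6467 = 2·2228 + 2011; 2228 = 1·2011 + 217; 2011 = 9·217 + 58; 217 = 3·58 + 43; 58 = 1·43 + 15; 43 = 2·15 + 13; 15 = 1·13 + 2; 13 = 6·2 + 1; 2 = 2·1 + 0 → gcd = 1; 24 = 1·24.
Back-substitution yields 6467·(-4047) + 8695·(3010) = 1, so one solution is x = -4047·24 = -97128, y = 3010·24 = 72240.
Solutions in x differ by 8695/1 = 8695; the one in [0, 8695) is -97128 mod 8695 = 7212.

7212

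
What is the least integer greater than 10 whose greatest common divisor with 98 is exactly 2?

12

gcd(x, 98) = 2 forces 2 | x; write x = 2s. Then gcd(2s, 2·49) = 2·gcd(s, 49), so need gcd(s, 49) = 1.
2s > 10 gives s ≥ 6. The least s ≥ 6 coprime to 49 is 6, so x = 2·6 = 12.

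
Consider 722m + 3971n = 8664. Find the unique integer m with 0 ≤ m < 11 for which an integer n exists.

1

Reduce mod 3971: 722m ≡ 8664 (mod 3971). With g = gcd(722, 3971) = 361 dividing 8664, divide through: 2m ≡ 24 (mod 11).
Since gcd(2, 11) = 1, m ≡ 24·(2)⁻¹ ≡ 1 (mod 11). Smallest non-negative: 1.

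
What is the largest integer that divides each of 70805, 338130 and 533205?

70805 = 5 · 7² · 17²; 338130 = 2 · 3² · 5 · 13 · 17²; 533205 = 3² · 5 · 17² · 41
gcd takes min exponent of each prime: 5 · 17² = 1445

1445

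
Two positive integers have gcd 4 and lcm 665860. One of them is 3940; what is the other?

676

Using uv = gcd(u,v)·lcm(u,v) = 4·665860 = 2663440, we get v = 2663440/3940 = 676.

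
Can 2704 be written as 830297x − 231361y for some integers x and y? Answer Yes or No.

By Bézout, 830297x − 231361y = 2704 has integer solutions iff gcd(830297, 231361) | 2704.
Euclid: 830297 = 3·231361 + 136214; 231361 = 1·136214 + 95147; 136214 = 1·95147 + 41067; 95147 = 2·41067 + 13013; 41067 = 3·13013 + 2028; 13013 = 6·2028 + 845; 2028 = 2·845 + 338; 845 = 2·338 + 169; 338 = 2·169 + 0. gcd = 169; 2704 mod 169 = 0. Yes.

Yes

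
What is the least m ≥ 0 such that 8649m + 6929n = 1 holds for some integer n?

1414

Euclid: 8649 = 1·6929 + 1720; 6929 = 4·1720 + 49; 1720 = 35·49 + 5; 49 = 9·5 + 4; 5 = 1·4 + 1; 4 = 4·1 + 0 → gcd = 1; 1 = 1·1.
Back-substitution yields 8649·(1414) + 6929·(-1765) = 1, so one solution is m = 1414·1 = 1414, n = -1765·1 = -1765.
Solutions in m differ by 6929/1 = 6929; the one in [0, 6929) is 1414 mod 6929 = 1414.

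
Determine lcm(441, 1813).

441 = 3² · 7²; 1813 = 7² · 37
max exponents: 3² · 7² · 37 = 16317

16317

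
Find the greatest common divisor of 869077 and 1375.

869077 = 11 · 41² · 47
1375 = 5³ · 11
Common: 11 = 11

11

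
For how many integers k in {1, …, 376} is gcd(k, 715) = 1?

252

Prime factors of 715: 5, 11, 13. Count integers ≤ 376 divisible by none of them.
By inclusion–exclusion: 376 − ⌊376/5⌋ − ⌊376/11⌋ − ⌊376/13⌋ + ⌊376/55⌋ + ⌊376/65⌋ + ⌊376/143⌋ − ⌊376/715⌋ = 252.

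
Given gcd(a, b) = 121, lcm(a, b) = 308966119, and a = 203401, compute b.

183799

Using ab = gcd(a,b)·lcm(a,b) = 121·308966119 = 37384900399, we get b = 37384900399/203401 = 183799.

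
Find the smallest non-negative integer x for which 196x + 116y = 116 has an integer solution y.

0

Euclid: 196 = 1·116 + 80; 116 = 1·80 + 36; 80 = 2·36 + 8; 36 = 4·8 + 4; 8 = 2·4 + 0 → gcd = 4; 116 = 4·29.
Back-substitution yields 196·(-13) + 116·(22) = 4, so one solution is x = -13·29 = -377, y = 22·29 = 638.
Solutions in x differ by 116/4 = 29; the one in [0, 29) is -377 mod 29 = 0.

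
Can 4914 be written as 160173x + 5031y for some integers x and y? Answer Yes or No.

gcd(160173, 5031): 160173 = 31·5031 + 4212; 5031 = 1·4212 + 819; 4212 = 5·819 + 117; 819 = 7·117 + 0 → 117
117 divides 4914, so a solution exists.

Yes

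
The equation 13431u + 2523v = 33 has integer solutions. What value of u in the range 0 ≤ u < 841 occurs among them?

gcd(13431, 2523) = 3 (Euclid: 13431 = 5·2523 + 816; 2523 = 3·816 + 75; 816 = 10·75 + 66; 75 = 1·66 + 9; 66 = 7·9 + 3; 9 = 3·3 + 0), and 3 | 33.
Extended Euclid: 13431·(269) + 2523·(-1432) = 3. Scale by 11: u₀ = 2959.
General solution u = u₀ + 841t; reducing mod 841 gives u = 436 (and v = -2321).

436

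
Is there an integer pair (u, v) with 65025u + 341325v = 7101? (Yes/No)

No

gcd(65025, 341325): 341325 = 5·65025 + 16200; 65025 = 4·16200 + 225; 16200 = 72·225 + 0 → 225
225 does not divide 7101, so a solution does not exist.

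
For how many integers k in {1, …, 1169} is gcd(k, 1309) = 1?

858

Prime factors of 1309: 7, 11, 17. Count integers ≤ 1169 divisible by none of them.
By inclusion–exclusion: 1169 − ⌊1169/7⌋ − ⌊1169/11⌋ − ⌊1169/17⌋ + ⌊1169/77⌋ + ⌊1169/119⌋ + ⌊1169/187⌋ − ⌊1169/1309⌋ = 858.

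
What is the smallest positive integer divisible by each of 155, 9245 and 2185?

125242015

155 = 5 · 31; 9245 = 5 · 43²; 2185 = 5 · 19 · 23
lcm takes max exponent of each prime: 5 · 19 · 23 · 31 · 43² = 125242015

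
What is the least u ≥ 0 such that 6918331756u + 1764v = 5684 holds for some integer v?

Euclid: 6918331756 = 3921956·1764 + 1372; 1764 = 1·1372 + 392; 1372 = 3·392 + 196; 392 = 2·196 + 0 → gcd = 196; 5684 = 196·29.
Back-substitution yields 6918331756·(4) + 1764·(-15687827) = 196, so one solution is u = 4·29 = 116, v = -15687827·29 = -454946983.
Solutions in u differ by 1764/196 = 9; the one in [0, 9) is 116 mod 9 = 8.

8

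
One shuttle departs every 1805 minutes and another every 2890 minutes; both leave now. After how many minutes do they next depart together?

1805 = 5 · 19²; 2890 = 2 · 5 · 17²
max exponents: 2 · 5 · 17² · 19² = 1043290

1043290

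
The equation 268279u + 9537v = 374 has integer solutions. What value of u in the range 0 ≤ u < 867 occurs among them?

476

Euclid: 268279 = 28·9537 + 1243; 9537 = 7·1243 + 836; 1243 = 1·836 + 407; 836 = 2·407 + 22; 407 = 18·22 + 11; 22 = 2·11 + 0 → gcd = 11; 374 = 11·34.
Back-substitution yields 268279·(422) + 9537·(-11871) = 11, so one solution is u = 422·34 = 14348, v = -11871·34 = -403614.
Solutions in u differ by 9537/11 = 867; the one in [0, 867) is 14348 mod 867 = 476.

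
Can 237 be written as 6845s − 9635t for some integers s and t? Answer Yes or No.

No

gcd(6845, 9635): 9635 = 1·6845 + 2790; 6845 = 2·2790 + 1265; 2790 = 2·1265 + 260; 1265 = 4·260 + 225; 260 = 1·225 + 35; 225 = 6·35 + 15; 35 = 2·15 + 5; 15 = 3·5 + 0 → 5
5 does not divide 237, so a solution does not exist.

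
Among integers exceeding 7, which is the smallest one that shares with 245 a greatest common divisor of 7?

14

gcd(m, 245) = 7 forces 7 | m; write m = 7s. Then gcd(7s, 7·35) = 7·gcd(s, 35), so need gcd(s, 35) = 1.
7s > 7 gives s ≥ 2. The least s ≥ 2 coprime to 35 is 2, so m = 7·2 = 14.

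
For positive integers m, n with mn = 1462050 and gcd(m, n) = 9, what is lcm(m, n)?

Since gcd(m,n)·lcm(m,n) = mn, lcm = 1462050/9 = 162450.

162450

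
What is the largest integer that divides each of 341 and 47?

Euclid: 341 = 7·47 + 12; 47 = 3·12 + 11; 12 = 1·11 + 1; 11 = 11·1 + 0. Last nonzero remainder: 1.

1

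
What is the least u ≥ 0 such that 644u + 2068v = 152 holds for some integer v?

gcd(644, 2068) = 4 (Euclid: 2068 = 3·644 + 136; 644 = 4·136 + 100; 136 = 1·100 + 36; 100 = 2·36 + 28; 36 = 1·28 + 8; 28 = 3·8 + 4; 8 = 2·4 + 0), and 4 | 152.
Extended Euclid: 644·(228) + 2068·(-71) = 4. Scale by 38: u₀ = 8664.
General solution u = u₀ + 517t; reducing mod 517 gives u = 392 (and v = -122).

392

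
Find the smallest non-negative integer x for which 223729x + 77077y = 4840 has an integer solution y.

61

Euclid: 223729 = 2·77077 + 69575; 77077 = 1·69575 + 7502; 69575 = 9·7502 + 2057; 7502 = 3·2057 + 1331; 2057 = 1·1331 + 726; 1331 = 1·726 + 605; 726 = 1·605 + 121; 605 = 5·121 + 0 → gcd = 121; 4840 = 121·40.
Back-substitution yields 223729·(113) + 77077·(-328) = 121, so one solution is x = 113·40 = 4520, y = -328·40 = -13120.
Solutions in x differ by 77077/121 = 637; the one in [0, 637) is 4520 mod 637 = 61.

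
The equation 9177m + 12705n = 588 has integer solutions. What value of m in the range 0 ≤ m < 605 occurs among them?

Euclid: 12705 = 1·9177 + 3528; 9177 = 2·3528 + 2121; 3528 = 1·2121 + 1407; 2121 = 1·1407 + 714; 1407 = 1·714 + 693; 714 = 1·693 + 21; 693 = 33·21 + 0 → gcd = 21; 588 = 21·28.
Back-substitution yields 9177·(18) + 12705·(-13) = 21, so one solution is m = 18·28 = 504, n = -13·28 = -364.
Solutions in m differ by 12705/21 = 605; the one in [0, 605) is 504 mod 605 = 504.

504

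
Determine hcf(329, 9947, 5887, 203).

gcd(329, 9947): 9947 = 30·329 + 77; 329 = 4·77 + 21; 77 = 3·21 + 14; 21 = 1·14 + 7; 14 = 2·7 + 0 → 7
gcd(7, 5887): 5887 = 841·7 + 0 → 7
gcd(7, 203): 203 = 29·7 + 0 → 7

7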